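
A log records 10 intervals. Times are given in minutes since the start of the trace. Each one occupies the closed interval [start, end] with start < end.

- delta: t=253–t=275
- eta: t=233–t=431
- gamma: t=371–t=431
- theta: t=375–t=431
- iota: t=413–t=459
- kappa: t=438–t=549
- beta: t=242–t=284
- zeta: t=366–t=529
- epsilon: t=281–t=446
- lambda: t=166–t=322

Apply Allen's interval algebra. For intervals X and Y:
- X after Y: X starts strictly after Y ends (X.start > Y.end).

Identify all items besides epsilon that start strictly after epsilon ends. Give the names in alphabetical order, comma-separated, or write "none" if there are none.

none

Target epsilon = [t=281, t=446].
beta [t=242, t=284] → overlaps → no.
delta [t=253, t=275] → before → no.
eta [t=233, t=431] → overlaps → no.
gamma [t=371, t=431] → during → no.
iota [t=413, t=459] → overlapped-by → no.
kappa [t=438, t=549] → overlapped-by → no.
lambda [t=166, t=322] → overlaps → no.
theta [t=375, t=431] → during → no.
zeta [t=366, t=529] → overlapped-by → no.
Result: none.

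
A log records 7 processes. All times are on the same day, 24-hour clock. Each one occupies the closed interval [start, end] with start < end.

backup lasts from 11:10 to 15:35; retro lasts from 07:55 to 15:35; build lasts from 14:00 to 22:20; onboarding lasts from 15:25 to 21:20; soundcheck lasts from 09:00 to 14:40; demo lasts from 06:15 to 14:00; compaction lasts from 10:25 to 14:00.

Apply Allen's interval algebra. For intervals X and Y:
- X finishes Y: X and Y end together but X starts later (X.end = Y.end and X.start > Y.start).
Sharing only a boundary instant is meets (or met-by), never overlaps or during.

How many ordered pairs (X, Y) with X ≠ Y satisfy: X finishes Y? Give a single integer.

2

Checking all 42 ordered pairs for relation 'finishes'; matching pairs in alphabetical order:
(backup, retro): backup finishes retro ✓
(compaction, demo): compaction finishes demo ✓
Count: 2.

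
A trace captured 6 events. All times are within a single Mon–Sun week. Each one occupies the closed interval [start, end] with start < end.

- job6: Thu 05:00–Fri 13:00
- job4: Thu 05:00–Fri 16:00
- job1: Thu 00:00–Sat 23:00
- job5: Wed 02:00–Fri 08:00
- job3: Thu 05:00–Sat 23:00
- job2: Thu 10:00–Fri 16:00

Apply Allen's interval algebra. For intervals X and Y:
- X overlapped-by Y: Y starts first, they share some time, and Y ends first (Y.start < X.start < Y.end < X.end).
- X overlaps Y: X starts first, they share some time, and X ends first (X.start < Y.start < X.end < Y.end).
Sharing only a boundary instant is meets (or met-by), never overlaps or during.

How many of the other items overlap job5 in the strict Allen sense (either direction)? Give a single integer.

Target job5 = [Wed 02:00, Fri 08:00].
job1 [Thu 00:00, Sat 23:00] → overlapped-by → counts.
job2 [Thu 10:00, Fri 16:00] → overlapped-by → counts.
job3 [Thu 05:00, Sat 23:00] → overlapped-by → counts.
job4 [Thu 05:00, Fri 16:00] → overlapped-by → counts.
job6 [Thu 05:00, Fri 13:00] → overlapped-by → counts.
Total: 5.

5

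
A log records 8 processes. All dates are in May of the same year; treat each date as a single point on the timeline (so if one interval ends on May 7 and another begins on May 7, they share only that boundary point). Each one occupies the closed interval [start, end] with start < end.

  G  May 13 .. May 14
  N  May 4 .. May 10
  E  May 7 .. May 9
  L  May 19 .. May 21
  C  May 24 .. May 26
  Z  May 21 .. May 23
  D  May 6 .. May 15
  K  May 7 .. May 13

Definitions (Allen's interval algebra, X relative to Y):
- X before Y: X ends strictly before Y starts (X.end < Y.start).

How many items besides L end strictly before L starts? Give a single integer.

Target L = [May 19, May 21].
C [May 24, May 26] → after → no.
D [May 6, May 15] → before → counts.
E [May 7, May 9] → before → counts.
G [May 13, May 14] → before → counts.
K [May 7, May 13] → before → counts.
N [May 4, May 10] → before → counts.
Z [May 21, May 23] → met-by → no.
Total: 5.

5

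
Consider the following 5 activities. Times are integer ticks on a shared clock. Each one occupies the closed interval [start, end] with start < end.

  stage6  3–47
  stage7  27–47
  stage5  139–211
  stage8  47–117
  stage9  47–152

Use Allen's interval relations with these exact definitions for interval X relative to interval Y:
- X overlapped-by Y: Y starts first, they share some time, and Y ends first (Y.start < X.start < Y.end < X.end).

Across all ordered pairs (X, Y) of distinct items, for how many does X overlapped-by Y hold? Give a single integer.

Checking all 20 ordered pairs for relation 'overlapped-by'; matching pairs in alphabetical order:
(stage5, stage9): stage5 overlapped-by stage9 ✓
Count: 1.

1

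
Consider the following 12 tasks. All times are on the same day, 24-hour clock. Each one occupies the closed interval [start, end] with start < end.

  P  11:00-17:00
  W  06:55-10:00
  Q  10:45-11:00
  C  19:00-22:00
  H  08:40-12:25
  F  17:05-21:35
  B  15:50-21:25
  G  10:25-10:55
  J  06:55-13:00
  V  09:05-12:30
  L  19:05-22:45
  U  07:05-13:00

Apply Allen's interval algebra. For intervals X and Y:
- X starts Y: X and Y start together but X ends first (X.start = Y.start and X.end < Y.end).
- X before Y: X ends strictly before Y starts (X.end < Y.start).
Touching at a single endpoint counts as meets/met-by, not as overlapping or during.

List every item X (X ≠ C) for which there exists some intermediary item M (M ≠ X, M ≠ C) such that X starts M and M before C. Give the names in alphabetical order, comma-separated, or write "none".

Target C = [19:00, 22:00].
Intermediaries M with M before C: G, H, J, P, Q, U, V, W.
Via G — items with X starts G: none.
Via H — items with X starts H: none.
Via J — items with X starts J: W.
Via P — items with X starts P: none.
Via Q — items with X starts Q: none.
Via U — items with X starts U: none.
Via V — items with X starts V: none.
Via W — items with X starts W: none.
Union: W.

W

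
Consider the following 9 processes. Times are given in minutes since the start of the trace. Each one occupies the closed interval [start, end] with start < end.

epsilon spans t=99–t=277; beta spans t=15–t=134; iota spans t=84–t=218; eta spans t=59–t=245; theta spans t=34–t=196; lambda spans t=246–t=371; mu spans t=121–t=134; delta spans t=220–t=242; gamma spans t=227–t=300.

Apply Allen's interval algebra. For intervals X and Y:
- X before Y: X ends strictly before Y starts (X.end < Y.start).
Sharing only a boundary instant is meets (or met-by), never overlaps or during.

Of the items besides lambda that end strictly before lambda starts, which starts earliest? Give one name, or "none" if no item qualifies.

Target lambda = [t=246, t=371].
beta [t=15, t=134] → before → candidate.
delta [t=220, t=242] → before → candidate.
epsilon [t=99, t=277] → overlaps → excluded.
eta [t=59, t=245] → before → candidate.
gamma [t=227, t=300] → overlaps → excluded.
iota [t=84, t=218] → before → candidate.
mu [t=121, t=134] → before → candidate.
theta [t=34, t=196] → before → candidate.
Among candidates, earliest start is t=15 → beta.

beta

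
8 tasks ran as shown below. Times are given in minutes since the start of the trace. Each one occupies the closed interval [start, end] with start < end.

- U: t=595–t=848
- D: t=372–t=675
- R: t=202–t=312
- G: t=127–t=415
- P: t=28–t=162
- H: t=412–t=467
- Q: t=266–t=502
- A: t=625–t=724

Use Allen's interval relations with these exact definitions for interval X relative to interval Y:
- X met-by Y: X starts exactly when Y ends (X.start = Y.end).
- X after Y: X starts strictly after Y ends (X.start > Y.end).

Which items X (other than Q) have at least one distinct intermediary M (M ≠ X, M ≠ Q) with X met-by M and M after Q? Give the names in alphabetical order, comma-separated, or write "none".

none

Target Q = [t=266, t=502].
Intermediaries M with M after Q: A, U.
Via A — items with X met-by A: none.
Via U — items with X met-by U: none.
Union: none.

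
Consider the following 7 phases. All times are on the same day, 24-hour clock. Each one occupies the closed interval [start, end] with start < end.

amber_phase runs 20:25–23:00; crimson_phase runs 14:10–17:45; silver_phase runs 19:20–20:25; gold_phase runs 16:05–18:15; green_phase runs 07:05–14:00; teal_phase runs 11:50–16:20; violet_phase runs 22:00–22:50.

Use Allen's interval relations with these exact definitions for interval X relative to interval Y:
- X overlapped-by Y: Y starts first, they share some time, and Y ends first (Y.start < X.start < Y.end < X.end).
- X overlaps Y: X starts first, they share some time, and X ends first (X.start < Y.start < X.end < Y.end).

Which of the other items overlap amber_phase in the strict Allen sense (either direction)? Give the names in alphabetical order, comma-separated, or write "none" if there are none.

Target amber_phase = [20:25, 23:00].
crimson_phase [14:10, 17:45] → before → no.
gold_phase [16:05, 18:15] → before → no.
green_phase [07:05, 14:00] → before → no.
silver_phase [19:20, 20:25] → meets → no.
teal_phase [11:50, 16:20] → before → no.
violet_phase [22:00, 22:50] → during → no.
Result: none.

none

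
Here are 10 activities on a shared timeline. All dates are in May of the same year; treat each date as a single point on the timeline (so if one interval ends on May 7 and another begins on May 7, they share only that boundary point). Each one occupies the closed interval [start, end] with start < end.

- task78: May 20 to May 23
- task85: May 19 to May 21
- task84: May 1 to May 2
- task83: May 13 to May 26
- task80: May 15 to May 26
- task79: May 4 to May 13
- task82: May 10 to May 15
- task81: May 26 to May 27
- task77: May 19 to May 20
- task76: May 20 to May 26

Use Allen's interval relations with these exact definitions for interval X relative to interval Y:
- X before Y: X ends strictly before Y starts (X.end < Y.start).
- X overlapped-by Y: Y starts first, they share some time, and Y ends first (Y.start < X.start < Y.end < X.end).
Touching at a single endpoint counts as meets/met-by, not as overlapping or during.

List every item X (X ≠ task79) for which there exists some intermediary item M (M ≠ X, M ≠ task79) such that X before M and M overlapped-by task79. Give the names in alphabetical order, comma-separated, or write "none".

Target task79 = [May 4, May 13].
Intermediaries M with M overlapped-by task79: task82.
Via task82 — items with X before task82: task84.
Union: task84.

task84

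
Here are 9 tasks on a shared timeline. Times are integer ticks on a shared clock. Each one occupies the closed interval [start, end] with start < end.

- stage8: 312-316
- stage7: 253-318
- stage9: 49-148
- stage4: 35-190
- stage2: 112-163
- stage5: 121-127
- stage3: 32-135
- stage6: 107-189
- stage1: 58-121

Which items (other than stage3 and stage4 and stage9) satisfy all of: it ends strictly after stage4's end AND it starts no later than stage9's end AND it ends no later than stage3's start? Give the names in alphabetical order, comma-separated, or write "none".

Conditions: its end is strictly after stage4's end (X.end > 190) AND its start is no later than stage9's end (X.start <= 148) AND its end is no later than stage3's start (X.end <= 32).
stage1: end 121 > 190? ✗; start 58 <= 148? ✓; end 121 <= 32? ✗ → no.
stage2: end 163 > 190? ✗; start 112 <= 148? ✓; end 163 <= 32? ✗ → no.
stage5: end 127 > 190? ✗; start 121 <= 148? ✓; end 127 <= 32? ✗ → no.
stage6: end 189 > 190? ✗; start 107 <= 148? ✓; end 189 <= 32? ✗ → no.
stage7: end 318 > 190? ✓; start 253 <= 148? ✗; end 318 <= 32? ✗ → no.
stage8: end 316 > 190? ✓; start 312 <= 148? ✗; end 316 <= 32? ✗ → no.
Result: none.

none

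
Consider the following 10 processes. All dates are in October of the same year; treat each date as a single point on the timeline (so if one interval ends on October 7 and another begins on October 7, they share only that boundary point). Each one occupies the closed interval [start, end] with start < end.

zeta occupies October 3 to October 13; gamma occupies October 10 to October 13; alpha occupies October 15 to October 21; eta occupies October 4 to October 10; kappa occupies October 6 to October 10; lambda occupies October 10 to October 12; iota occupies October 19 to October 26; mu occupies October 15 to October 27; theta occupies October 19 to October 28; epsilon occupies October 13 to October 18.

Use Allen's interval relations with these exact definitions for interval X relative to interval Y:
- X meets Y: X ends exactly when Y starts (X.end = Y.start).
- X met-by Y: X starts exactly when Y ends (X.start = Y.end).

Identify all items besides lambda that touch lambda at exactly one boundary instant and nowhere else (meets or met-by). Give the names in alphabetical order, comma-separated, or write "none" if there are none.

Target lambda = [October 10, October 12].
alpha [October 15, October 21] → after → no.
epsilon [October 13, October 18] → after → no.
eta [October 4, October 10] → meets → yes.
gamma [October 10, October 13] → started-by → no.
iota [October 19, October 26] → after → no.
kappa [October 6, October 10] → meets → yes.
mu [October 15, October 27] → after → no.
theta [October 19, October 28] → after → no.
zeta [October 3, October 13] → contains → no.
Result: eta, kappa.

eta, kappa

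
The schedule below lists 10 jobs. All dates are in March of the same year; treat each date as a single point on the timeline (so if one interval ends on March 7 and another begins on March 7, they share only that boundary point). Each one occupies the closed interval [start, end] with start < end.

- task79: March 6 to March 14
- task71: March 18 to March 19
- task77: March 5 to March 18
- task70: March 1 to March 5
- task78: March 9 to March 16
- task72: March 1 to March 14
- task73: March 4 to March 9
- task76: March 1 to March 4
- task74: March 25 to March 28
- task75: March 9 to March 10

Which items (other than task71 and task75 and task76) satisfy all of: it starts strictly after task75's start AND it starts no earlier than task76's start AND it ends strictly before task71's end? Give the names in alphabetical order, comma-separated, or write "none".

none

Conditions: its start is strictly after task75's start (X.start > March 9) AND its start is no earlier than task76's start (X.start >= March 1) AND its end is strictly before task71's end (X.end < March 19).
task70: start March 1 > March 9? ✗; start March 1 >= March 1? ✓; end March 5 < March 19? ✓ → no.
task72: start March 1 > March 9? ✗; start March 1 >= March 1? ✓; end March 14 < March 19? ✓ → no.
task73: start March 4 > March 9? ✗; start March 4 >= March 1? ✓; end March 9 < March 19? ✓ → no.
task74: start March 25 > March 9? ✓; start March 25 >= March 1? ✓; end March 28 < March 19? ✗ → no.
task77: start March 5 > March 9? ✗; start March 5 >= March 1? ✓; end March 18 < March 19? ✓ → no.
task78: start March 9 > March 9? ✗; start March 9 >= March 1? ✓; end March 16 < March 19? ✓ → no.
task79: start March 6 > March 9? ✗; start March 6 >= March 1? ✓; end March 14 < March 19? ✓ → no.
Result: none.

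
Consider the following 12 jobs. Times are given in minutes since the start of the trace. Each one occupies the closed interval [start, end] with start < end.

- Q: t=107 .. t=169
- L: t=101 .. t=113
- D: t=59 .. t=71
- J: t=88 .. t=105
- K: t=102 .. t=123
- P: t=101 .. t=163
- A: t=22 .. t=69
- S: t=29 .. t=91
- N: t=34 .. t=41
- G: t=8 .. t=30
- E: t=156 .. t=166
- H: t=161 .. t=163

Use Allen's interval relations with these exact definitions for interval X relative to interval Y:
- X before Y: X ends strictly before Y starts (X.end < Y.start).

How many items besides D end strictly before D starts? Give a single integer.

Target D = [t=59, t=71].
A [t=22, t=69] → overlaps → no.
E [t=156, t=166] → after → no.
G [t=8, t=30] → before → counts.
H [t=161, t=163] → after → no.
J [t=88, t=105] → after → no.
K [t=102, t=123] → after → no.
L [t=101, t=113] → after → no.
N [t=34, t=41] → before → counts.
P [t=101, t=163] → after → no.
Q [t=107, t=169] → after → no.
S [t=29, t=91] → contains → no.
Total: 2.

2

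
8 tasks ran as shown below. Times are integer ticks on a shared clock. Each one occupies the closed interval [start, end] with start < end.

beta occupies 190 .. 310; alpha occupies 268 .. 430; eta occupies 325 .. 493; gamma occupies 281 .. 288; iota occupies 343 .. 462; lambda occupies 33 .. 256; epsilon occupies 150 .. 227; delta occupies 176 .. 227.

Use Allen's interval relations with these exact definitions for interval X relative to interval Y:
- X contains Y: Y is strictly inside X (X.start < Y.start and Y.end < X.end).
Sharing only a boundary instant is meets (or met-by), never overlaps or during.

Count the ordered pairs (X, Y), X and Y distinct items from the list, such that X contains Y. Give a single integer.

5

Checking all 56 ordered pairs for relation 'contains'; matching pairs in alphabetical order:
(alpha, gamma): alpha contains gamma ✓
(beta, gamma): beta contains gamma ✓
(eta, iota): eta contains iota ✓
(lambda, delta): lambda contains delta ✓
(lambda, epsilon): lambda contains epsilon ✓
Count: 5.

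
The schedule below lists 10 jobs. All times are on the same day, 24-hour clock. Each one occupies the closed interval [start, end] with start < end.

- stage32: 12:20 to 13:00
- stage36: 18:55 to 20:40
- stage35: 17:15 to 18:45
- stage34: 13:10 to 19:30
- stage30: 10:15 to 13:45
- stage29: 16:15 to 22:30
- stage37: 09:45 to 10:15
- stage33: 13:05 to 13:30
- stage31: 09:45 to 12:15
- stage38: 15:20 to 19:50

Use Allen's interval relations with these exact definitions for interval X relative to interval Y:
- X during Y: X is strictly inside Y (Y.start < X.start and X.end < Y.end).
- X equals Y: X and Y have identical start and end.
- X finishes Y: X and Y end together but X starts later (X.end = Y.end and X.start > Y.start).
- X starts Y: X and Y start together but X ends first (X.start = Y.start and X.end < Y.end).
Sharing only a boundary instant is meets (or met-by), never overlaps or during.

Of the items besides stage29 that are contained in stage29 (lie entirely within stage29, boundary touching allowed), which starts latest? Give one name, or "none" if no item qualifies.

Target stage29 = [16:15, 22:30].
stage30 [10:15, 13:45] → before → excluded.
stage31 [09:45, 12:15] → before → excluded.
stage32 [12:20, 13:00] → before → excluded.
stage33 [13:05, 13:30] → before → excluded.
stage34 [13:10, 19:30] → overlaps → excluded.
stage35 [17:15, 18:45] → during → candidate.
stage36 [18:55, 20:40] → during → candidate.
stage37 [09:45, 10:15] → before → excluded.
stage38 [15:20, 19:50] → overlaps → excluded.
Among candidates, latest start is 18:55 → stage36.

stage36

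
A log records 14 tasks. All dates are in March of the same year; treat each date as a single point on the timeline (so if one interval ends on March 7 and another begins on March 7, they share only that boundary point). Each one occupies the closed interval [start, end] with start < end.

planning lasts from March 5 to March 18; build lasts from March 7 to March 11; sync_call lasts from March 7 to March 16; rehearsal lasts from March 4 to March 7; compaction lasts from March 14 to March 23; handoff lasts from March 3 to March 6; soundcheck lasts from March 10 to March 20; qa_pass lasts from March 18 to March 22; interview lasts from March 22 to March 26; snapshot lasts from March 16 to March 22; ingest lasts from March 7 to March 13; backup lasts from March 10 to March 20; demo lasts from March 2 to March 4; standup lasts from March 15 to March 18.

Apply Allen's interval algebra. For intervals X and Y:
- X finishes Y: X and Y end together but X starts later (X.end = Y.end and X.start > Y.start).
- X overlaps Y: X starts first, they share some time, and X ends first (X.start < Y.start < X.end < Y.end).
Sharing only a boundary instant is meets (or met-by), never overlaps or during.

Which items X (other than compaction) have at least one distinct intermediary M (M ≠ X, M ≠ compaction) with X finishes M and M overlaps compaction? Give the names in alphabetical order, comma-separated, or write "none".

standup

Target compaction = [March 14, March 23].
Intermediaries M with M overlaps compaction: backup, planning, soundcheck, sync_call.
Via backup — items with X finishes backup: none.
Via planning — items with X finishes planning: standup.
Via soundcheck — items with X finishes soundcheck: none.
Via sync_call — items with X finishes sync_call: none.
Union: standup.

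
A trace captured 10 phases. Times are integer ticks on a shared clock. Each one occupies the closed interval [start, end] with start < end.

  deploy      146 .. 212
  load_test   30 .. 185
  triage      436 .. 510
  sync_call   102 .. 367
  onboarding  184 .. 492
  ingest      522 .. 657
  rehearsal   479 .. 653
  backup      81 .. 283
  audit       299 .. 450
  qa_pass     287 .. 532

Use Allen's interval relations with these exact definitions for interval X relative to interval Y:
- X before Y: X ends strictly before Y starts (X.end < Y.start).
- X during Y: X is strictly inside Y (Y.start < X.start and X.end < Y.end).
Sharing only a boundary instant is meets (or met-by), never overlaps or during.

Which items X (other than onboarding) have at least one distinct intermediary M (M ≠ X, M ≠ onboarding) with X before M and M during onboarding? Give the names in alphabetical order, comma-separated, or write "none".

Target onboarding = [184, 492].
Intermediaries M with M during onboarding: audit.
Via audit — items with X before audit: backup, deploy, load_test.
Union: backup, deploy, load_test.

backup, deploy, load_test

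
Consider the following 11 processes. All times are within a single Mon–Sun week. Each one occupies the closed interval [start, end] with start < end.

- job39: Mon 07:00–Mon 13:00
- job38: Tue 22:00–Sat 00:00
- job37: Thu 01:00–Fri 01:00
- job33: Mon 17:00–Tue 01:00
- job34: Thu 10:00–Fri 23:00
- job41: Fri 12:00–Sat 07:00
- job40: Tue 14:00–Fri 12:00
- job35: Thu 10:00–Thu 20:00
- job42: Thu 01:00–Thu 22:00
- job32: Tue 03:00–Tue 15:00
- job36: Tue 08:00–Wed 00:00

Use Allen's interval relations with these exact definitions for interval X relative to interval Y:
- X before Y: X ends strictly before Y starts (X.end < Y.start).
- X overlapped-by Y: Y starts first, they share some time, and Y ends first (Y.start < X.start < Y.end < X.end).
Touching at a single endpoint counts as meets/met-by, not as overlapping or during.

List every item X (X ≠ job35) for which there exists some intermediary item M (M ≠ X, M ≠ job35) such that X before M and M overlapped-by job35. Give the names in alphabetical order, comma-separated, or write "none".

Target job35 = [Thu 10:00, Thu 20:00].
Intermediaries M with M overlapped-by job35: none.
Union: none.

none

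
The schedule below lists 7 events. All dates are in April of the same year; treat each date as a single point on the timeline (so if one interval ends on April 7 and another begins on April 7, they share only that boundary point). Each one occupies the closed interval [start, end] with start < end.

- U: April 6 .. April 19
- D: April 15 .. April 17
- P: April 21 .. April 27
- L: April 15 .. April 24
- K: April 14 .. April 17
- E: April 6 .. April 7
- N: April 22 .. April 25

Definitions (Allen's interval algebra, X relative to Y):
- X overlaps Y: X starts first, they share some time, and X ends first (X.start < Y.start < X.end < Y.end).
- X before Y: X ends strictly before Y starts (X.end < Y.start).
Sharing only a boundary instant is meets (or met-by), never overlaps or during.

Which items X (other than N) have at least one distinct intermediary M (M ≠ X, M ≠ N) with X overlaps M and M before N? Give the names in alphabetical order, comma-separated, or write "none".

none

Target N = [April 22, April 25].
Intermediaries M with M before N: D, E, K, U.
Via D — items with X overlaps D: none.
Via E — items with X overlaps E: none.
Via K — items with X overlaps K: none.
Via U — items with X overlaps U: none.
Union: none.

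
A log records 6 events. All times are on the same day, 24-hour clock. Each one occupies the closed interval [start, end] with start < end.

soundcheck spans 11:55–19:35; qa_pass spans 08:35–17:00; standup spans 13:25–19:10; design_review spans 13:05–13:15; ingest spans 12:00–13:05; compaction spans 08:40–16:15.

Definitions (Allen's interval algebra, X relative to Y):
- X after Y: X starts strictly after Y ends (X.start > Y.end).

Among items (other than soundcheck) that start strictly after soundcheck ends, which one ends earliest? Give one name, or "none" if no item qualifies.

none

Target soundcheck = [11:55, 19:35].
compaction [08:40, 16:15] → overlaps → excluded.
design_review [13:05, 13:15] → during → excluded.
ingest [12:00, 13:05] → during → excluded.
qa_pass [08:35, 17:00] → overlaps → excluded.
standup [13:25, 19:10] → during → excluded.
No candidates → none.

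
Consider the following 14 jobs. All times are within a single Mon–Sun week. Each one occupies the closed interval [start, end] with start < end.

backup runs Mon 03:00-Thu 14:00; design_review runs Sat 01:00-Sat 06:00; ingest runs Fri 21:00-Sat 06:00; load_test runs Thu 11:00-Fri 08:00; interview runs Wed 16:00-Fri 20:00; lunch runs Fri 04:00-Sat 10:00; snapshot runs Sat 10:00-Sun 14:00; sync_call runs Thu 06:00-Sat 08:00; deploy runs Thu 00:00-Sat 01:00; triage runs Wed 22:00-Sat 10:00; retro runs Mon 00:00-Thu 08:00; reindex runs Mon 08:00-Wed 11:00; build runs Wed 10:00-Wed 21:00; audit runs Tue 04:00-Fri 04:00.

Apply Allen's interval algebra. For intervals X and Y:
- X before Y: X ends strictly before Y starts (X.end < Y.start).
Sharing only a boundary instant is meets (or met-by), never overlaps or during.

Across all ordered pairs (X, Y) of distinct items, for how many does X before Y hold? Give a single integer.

39

Checking all 182 ordered pairs for relation 'before'; matching pairs in alphabetical order:
(audit, design_review): audit before design_review ✓
(audit, ingest): audit before ingest ✓
(audit, snapshot): audit before snapshot ✓
(backup, design_review): backup before design_review ✓
(backup, ingest): backup before ingest ✓
(backup, lunch): backup before lunch ✓
(backup, snapshot): backup before snapshot ✓
(build, deploy): build before deploy ✓
(build, design_review): build before design_review ✓
(build, ingest): build before ingest ✓
(build, load_test): build before load_test ✓
(build, lunch): build before lunch ✓
(build, snapshot): build before snapshot ✓
(build, sync_call): build before sync_call ✓
(build, triage): build before triage ✓
(deploy, snapshot): deploy before snapshot ✓
(design_review, snapshot): design_review before snapshot ✓
(ingest, snapshot): ingest before snapshot ✓
(interview, design_review): interview before design_review ✓
(interview, ingest): interview before ingest ✓
(interview, snapshot): interview before snapshot ✓
(load_test, design_review): load_test before design_review ✓
(load_test, ingest): load_test before ingest ✓
(load_test, snapshot): load_test before snapshot ✓
... plus 15 further pairs not listed.
Count: 39.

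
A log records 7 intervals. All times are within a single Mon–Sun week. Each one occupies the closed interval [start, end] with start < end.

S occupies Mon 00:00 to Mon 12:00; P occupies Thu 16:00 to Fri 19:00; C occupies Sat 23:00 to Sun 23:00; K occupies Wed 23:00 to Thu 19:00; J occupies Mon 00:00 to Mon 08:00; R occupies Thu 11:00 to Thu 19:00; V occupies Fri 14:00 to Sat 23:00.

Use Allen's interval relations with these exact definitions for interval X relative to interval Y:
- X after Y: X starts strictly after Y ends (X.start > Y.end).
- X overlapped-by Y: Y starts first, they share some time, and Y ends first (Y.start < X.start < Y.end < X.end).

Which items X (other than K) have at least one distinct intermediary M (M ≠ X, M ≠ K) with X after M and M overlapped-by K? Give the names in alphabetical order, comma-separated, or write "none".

Target K = [Wed 23:00, Thu 19:00].
Intermediaries M with M overlapped-by K: P.
Via P — items with X after P: C.
Union: C.

C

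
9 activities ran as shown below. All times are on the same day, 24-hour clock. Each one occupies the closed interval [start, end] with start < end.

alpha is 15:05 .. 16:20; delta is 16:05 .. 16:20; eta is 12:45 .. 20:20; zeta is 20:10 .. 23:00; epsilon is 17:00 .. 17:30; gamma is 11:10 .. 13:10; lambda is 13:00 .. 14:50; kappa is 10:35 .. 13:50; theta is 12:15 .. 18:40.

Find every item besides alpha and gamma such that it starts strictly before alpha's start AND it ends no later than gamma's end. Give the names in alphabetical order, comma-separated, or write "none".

none

Conditions: its start is strictly before alpha's start (X.start < 15:05) AND its end is no later than gamma's end (X.end <= 13:10).
delta: start 16:05 < 15:05? ✗; end 16:20 <= 13:10? ✗ → no.
epsilon: start 17:00 < 15:05? ✗; end 17:30 <= 13:10? ✗ → no.
eta: start 12:45 < 15:05? ✓; end 20:20 <= 13:10? ✗ → no.
kappa: start 10:35 < 15:05? ✓; end 13:50 <= 13:10? ✗ → no.
lambda: start 13:00 < 15:05? ✓; end 14:50 <= 13:10? ✗ → no.
theta: start 12:15 < 15:05? ✓; end 18:40 <= 13:10? ✗ → no.
zeta: start 20:10 < 15:05? ✗; end 23:00 <= 13:10? ✗ → no.
Result: none.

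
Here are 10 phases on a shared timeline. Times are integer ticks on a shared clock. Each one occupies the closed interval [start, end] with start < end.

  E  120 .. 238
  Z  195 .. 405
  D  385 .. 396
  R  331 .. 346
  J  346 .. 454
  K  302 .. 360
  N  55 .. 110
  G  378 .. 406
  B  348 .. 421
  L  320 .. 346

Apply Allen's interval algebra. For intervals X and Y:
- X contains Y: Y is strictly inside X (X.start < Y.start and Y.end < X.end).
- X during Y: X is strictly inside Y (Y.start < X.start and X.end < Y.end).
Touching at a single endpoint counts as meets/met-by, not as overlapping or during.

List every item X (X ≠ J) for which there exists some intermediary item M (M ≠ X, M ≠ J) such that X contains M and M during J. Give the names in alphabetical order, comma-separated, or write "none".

B, G, Z

Target J = [346, 454].
Intermediaries M with M during J: B, D, G.
Via B — items with X contains B: none.
Via D — items with X contains D: B, G, Z.
Via G — items with X contains G: B.
Union: B, G, Z.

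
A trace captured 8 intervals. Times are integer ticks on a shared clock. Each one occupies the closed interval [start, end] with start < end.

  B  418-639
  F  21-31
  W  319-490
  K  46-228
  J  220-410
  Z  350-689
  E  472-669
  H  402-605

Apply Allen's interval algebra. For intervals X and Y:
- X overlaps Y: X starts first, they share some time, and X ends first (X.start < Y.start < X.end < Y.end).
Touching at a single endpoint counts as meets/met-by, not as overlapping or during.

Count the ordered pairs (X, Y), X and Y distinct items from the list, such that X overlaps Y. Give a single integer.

Checking all 56 ordered pairs for relation 'overlaps'; matching pairs in alphabetical order:
(B, E): B overlaps E ✓
(H, B): H overlaps B ✓
(H, E): H overlaps E ✓
(J, H): J overlaps H ✓
(J, W): J overlaps W ✓
(J, Z): J overlaps Z ✓
(K, J): K overlaps J ✓
(W, B): W overlaps B ✓
(W, E): W overlaps E ✓
(W, H): W overlaps H ✓
(W, Z): W overlaps Z ✓
Count: 11.

11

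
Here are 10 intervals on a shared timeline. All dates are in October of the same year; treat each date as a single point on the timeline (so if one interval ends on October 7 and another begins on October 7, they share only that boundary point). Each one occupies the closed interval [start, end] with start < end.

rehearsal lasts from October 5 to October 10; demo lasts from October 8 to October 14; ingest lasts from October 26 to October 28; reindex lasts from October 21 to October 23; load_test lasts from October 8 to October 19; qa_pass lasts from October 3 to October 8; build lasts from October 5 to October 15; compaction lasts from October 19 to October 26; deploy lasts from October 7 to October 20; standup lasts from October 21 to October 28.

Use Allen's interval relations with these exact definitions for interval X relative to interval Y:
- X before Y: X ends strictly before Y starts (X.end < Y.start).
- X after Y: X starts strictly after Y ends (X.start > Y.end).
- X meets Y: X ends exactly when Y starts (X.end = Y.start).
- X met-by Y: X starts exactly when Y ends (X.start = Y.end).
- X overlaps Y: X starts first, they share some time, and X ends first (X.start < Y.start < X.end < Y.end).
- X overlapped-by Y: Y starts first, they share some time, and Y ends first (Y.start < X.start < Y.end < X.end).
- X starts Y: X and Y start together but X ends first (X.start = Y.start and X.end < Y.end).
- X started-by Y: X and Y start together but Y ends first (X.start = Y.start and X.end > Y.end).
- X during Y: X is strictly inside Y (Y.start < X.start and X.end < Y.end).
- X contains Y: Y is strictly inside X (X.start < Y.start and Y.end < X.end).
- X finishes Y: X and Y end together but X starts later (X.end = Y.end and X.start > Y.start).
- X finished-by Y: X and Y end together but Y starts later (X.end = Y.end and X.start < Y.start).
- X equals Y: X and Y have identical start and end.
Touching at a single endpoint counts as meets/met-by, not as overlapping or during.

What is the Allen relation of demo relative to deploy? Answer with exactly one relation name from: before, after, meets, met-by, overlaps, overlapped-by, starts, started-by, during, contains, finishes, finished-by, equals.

demo = [October 8, October 14]; deploy = [October 7, October 20].
Compare endpoints: demo.start > deploy.start, demo.start < deploy.end, demo.end > deploy.start, demo.end < deploy.end.
That pattern is 'during'.

during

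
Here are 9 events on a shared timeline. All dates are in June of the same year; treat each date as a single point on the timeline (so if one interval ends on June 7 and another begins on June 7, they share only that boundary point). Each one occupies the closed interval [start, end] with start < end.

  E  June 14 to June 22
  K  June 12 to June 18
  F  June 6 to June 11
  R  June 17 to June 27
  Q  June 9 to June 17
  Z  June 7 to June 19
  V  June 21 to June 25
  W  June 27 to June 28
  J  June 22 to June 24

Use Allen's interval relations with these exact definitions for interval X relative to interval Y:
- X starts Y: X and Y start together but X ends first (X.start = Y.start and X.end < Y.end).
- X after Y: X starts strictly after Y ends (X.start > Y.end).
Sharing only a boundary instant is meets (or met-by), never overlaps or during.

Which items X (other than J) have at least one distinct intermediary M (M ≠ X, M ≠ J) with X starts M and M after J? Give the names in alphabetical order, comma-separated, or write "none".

Target J = [June 22, June 24].
Intermediaries M with M after J: W.
Via W — items with X starts W: none.
Union: none.

none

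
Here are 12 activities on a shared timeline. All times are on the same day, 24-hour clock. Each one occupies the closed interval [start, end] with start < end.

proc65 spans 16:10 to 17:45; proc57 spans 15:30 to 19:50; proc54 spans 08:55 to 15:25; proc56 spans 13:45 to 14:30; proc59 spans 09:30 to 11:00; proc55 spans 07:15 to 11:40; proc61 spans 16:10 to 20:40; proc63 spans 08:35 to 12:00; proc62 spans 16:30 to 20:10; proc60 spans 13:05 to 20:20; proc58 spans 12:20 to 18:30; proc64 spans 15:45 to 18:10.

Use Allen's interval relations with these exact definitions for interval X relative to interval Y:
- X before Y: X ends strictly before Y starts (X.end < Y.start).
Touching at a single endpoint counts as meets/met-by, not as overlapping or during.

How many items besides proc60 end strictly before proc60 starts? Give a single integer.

Target proc60 = [13:05, 20:20].
proc54 [08:55, 15:25] → overlaps → no.
proc55 [07:15, 11:40] → before → counts.
proc56 [13:45, 14:30] → during → no.
proc57 [15:30, 19:50] → during → no.
proc58 [12:20, 18:30] → overlaps → no.
proc59 [09:30, 11:00] → before → counts.
proc61 [16:10, 20:40] → overlapped-by → no.
proc62 [16:30, 20:10] → during → no.
proc63 [08:35, 12:00] → before → counts.
proc64 [15:45, 18:10] → during → no.
proc65 [16:10, 17:45] → during → no.
Total: 3.

3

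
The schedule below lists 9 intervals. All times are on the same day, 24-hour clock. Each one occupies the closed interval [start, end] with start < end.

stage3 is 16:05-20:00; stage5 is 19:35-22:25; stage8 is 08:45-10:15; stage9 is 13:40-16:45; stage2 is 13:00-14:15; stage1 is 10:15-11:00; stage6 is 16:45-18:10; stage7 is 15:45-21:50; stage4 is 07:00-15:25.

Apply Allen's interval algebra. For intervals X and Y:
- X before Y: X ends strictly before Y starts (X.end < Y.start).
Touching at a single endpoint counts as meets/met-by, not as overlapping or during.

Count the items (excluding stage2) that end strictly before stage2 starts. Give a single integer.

Target stage2 = [13:00, 14:15].
stage1 [10:15, 11:00] → before → counts.
stage3 [16:05, 20:00] → after → no.
stage4 [07:00, 15:25] → contains → no.
stage5 [19:35, 22:25] → after → no.
stage6 [16:45, 18:10] → after → no.
stage7 [15:45, 21:50] → after → no.
stage8 [08:45, 10:15] → before → counts.
stage9 [13:40, 16:45] → overlapped-by → no.
Total: 2.

2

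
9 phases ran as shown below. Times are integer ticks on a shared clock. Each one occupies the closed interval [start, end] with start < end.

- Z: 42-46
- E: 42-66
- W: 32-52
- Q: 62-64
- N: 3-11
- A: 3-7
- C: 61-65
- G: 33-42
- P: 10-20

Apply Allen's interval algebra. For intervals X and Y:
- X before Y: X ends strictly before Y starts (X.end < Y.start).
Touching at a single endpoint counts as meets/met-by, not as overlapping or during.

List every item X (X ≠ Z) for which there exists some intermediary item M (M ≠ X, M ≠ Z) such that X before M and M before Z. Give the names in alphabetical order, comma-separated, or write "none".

A

Target Z = [42, 46].
Intermediaries M with M before Z: A, N, P.
Via A — items with X before A: none.
Via N — items with X before N: none.
Via P — items with X before P: A.
Union: A.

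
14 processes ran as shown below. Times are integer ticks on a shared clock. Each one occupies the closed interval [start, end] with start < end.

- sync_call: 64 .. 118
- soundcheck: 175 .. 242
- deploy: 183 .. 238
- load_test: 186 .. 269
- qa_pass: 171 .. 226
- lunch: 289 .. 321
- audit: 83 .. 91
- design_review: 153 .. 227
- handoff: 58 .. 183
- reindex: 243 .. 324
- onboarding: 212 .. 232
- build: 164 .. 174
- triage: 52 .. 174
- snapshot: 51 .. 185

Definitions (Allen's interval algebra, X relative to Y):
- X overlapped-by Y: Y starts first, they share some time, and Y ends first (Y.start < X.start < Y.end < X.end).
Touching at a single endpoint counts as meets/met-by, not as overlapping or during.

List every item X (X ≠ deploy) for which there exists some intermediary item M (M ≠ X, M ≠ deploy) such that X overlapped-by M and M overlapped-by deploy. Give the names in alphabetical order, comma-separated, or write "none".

Target deploy = [183, 238].
Intermediaries M with M overlapped-by deploy: load_test.
Via load_test — items with X overlapped-by load_test: reindex.
Union: reindex.

reindex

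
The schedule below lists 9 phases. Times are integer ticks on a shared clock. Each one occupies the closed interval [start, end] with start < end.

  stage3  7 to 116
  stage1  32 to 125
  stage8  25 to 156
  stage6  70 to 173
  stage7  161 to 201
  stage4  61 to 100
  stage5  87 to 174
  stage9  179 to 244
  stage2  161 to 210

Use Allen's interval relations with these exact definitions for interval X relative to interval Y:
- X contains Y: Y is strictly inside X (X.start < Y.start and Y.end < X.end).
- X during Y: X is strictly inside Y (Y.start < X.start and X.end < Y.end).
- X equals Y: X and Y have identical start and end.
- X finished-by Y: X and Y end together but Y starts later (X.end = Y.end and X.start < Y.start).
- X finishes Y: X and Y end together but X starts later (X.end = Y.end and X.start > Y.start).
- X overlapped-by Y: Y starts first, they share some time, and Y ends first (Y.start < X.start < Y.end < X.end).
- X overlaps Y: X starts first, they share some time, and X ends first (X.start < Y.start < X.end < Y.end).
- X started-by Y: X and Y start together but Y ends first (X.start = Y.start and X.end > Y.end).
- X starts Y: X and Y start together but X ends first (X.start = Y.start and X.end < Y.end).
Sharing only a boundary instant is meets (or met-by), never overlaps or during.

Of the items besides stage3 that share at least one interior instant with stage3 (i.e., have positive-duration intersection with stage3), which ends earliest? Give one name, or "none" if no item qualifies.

stage4

Target stage3 = [7, 116].
stage1 [32, 125] → overlapped-by → candidate.
stage2 [161, 210] → after → excluded.
stage4 [61, 100] → during → candidate.
stage5 [87, 174] → overlapped-by → candidate.
stage6 [70, 173] → overlapped-by → candidate.
stage7 [161, 201] → after → excluded.
stage8 [25, 156] → overlapped-by → candidate.
stage9 [179, 244] → after → excluded.
Among candidates, earliest end is 100 → stage4.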